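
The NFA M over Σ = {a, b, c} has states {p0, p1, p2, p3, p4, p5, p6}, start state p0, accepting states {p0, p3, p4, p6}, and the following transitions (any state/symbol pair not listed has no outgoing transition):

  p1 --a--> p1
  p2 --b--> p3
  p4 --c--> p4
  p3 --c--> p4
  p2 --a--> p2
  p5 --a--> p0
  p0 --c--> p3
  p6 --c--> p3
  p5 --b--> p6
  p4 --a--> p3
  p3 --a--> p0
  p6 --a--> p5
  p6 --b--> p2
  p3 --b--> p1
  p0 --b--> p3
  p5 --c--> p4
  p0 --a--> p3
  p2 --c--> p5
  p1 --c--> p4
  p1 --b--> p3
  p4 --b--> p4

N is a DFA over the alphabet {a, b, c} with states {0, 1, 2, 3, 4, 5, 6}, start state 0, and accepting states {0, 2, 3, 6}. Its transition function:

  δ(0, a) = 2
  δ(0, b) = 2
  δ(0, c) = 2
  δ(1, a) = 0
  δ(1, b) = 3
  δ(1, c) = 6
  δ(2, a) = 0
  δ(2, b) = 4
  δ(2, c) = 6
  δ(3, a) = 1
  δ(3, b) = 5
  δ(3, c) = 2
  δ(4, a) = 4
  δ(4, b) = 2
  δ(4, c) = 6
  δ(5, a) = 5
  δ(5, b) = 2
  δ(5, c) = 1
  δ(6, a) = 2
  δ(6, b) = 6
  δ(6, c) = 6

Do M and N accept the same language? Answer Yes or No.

Exploring the product automaton M × N from the start pair (p0, 0), following both machines on each input symbol, reaches 4 state pairs: (p0, 0), (p3, 2), (p1, 4), (p4, 6).
M accepts in {p0, p3, p4, p6} and N accepts in {0, 2, 3, 6}. In every reachable pair the two components are either both accepting — (p0, 0), (p3, 2), (p4, 6) — or both non-accepting, so no string is accepted by exactly one of the machines: L(M) \ L(N) and L(N) \ L(M) are both empty.
Hence every string is accepted by M iff it is accepted by N, and the two languages coincide.

Yes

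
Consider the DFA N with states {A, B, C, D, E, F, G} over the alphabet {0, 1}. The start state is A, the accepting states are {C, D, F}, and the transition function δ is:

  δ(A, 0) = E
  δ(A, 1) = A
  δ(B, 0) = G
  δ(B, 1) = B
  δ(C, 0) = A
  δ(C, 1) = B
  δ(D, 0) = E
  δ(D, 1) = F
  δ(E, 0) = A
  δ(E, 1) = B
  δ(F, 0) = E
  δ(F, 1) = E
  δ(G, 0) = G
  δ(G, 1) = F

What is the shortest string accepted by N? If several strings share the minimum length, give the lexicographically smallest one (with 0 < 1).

A breadth-first search from A reaches an accepting state first via the path A → E → B → G → F on input 0101.
No string of length < 4 is accepted (BFS exhausts all shorter strings without reaching an accepting state), and 0101 is the lexicographically least accepting string of length 4.

0101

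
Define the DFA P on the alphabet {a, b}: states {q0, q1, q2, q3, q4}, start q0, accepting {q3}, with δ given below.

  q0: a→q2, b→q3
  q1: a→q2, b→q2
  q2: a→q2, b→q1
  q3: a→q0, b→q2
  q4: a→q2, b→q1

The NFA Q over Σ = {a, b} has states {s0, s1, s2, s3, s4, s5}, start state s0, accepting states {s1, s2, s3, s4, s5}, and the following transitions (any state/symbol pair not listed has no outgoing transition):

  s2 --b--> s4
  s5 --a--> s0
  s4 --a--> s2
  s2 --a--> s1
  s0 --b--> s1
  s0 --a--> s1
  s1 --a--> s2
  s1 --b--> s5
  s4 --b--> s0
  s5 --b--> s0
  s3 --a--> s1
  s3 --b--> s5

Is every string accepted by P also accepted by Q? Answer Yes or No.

Yes

Exploring the product automaton P × Q from the start pair (q0, s0), following both machines on each input symbol, reaches 12 state pairs: (q0, s0), (q2, s1), (q3, s1), (q2, s2), (q1, s5), (q0, s2), (q2, s5), (q1, s4), (q2, s0), (q3, s4), (q1, s0), (q1, s1).
P accepts in {q3} and Q accepts in {s1, s2, s3, s4, s5}. The reachable pairs whose P-component is accepting are (q3, s1), (q3, s4); in each of them the Q-component is accepting too, so the product for L(P) \ L(Q) (P-component accepting, Q-component rejecting) has no reachable accepting pair and the difference is empty.
Hence every string in L(P) is also in L(Q).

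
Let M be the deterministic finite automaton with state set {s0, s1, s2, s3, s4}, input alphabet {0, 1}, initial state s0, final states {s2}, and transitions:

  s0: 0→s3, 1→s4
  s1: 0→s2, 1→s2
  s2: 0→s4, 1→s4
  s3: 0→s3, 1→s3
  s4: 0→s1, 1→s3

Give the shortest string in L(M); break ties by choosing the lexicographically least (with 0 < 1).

100

A breadth-first search from s0 reaches an accepting state first via the path s0 → s4 → s1 → s2 on input 100.
No string of length < 3 is accepted (BFS exhausts all shorter strings without reaching an accepting state), and 100 is the lexicographically least accepting string of length 3.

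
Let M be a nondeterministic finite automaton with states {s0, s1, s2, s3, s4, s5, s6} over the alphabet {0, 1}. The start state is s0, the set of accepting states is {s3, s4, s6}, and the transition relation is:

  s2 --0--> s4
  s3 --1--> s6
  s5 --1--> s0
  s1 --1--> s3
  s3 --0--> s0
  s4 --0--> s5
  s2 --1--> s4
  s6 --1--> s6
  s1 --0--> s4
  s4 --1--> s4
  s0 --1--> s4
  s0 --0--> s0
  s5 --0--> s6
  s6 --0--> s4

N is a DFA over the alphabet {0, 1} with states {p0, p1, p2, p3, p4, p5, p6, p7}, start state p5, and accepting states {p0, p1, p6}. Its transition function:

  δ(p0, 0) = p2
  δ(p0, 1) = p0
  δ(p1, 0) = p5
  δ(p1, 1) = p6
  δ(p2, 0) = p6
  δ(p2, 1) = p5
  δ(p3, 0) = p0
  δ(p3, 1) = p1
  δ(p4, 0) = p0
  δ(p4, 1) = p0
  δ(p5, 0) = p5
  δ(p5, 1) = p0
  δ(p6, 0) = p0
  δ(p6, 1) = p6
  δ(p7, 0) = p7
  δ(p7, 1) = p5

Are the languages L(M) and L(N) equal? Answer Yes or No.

Exploring the product automaton M × N from the start pair (s0, p5), following both machines on each input symbol, reaches 4 state pairs: (s0, p5), (s4, p0), (s5, p2), (s6, p6).
M accepts in {s3, s4, s6} and N accepts in {p0, p1, p6}. In every reachable pair the two components are either both accepting — (s4, p0), (s6, p6) — or both non-accepting, so no string is accepted by exactly one of the machines: L(M) \ L(N) and L(N) \ L(M) are both empty.
Hence every string is accepted by M iff it is accepted by N, and the two languages coincide.

Yes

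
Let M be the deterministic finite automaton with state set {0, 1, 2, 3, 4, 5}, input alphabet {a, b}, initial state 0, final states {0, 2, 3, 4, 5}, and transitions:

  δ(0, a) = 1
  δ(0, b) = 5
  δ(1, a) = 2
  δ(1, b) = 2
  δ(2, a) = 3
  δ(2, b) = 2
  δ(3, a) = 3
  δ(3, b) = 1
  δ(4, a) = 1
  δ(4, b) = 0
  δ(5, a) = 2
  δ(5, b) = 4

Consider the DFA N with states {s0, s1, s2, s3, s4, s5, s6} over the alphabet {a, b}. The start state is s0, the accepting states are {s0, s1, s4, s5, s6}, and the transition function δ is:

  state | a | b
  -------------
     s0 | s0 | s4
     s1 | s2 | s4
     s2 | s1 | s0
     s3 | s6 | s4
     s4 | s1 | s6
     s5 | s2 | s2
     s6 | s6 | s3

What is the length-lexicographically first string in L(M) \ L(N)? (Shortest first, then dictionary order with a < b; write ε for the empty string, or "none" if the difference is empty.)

baa

The string baa is accepted by M but not by N.
No shorter string lies in the difference, and baa is the lexicographically first length-3 string in L(M) \ L(N).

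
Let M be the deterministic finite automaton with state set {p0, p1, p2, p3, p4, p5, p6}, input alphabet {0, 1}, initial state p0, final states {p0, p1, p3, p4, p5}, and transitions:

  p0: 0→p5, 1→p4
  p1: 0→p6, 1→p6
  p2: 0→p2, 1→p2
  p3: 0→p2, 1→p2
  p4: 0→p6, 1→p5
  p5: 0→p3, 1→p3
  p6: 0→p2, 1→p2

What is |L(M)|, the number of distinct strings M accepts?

The useful subgraph on states {p0, p3, p4, p5} is acyclic, so L(M) is finite; the longest accepting path visits 4 useful states, giving maximum string length 3.
Counting accepting paths from p0 by length: 1 of length 0, 2 of length 1, 3 of length 2, 2 of length 3. Total 8.

8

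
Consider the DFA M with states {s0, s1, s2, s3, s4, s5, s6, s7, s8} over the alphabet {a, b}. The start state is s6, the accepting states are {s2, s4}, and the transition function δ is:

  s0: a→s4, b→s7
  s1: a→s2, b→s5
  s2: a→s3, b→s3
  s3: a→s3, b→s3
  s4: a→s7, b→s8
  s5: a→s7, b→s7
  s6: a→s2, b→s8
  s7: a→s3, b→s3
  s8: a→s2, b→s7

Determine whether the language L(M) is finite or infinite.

The useful states (reachable from s6 and able to reach an accepting state) are {s2, s6, s8}.
Restricted to these states the transition graph has no cycle, so every accepting path has bounded length and L is finite.

finite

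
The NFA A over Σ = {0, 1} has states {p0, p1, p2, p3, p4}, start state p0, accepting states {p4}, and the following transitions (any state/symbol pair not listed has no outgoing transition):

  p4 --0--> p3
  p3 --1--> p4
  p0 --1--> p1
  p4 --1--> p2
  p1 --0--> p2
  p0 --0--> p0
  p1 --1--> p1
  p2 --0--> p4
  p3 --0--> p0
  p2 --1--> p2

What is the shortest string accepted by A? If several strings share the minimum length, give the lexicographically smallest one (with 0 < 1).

100

A breadth-first search from p0 reaches an accepting state first via the path p0 → p1 → p2 → p4 on input 100.
No string of length < 3 is accepted (BFS exhausts all shorter strings without reaching an accepting state), and 100 is the lexicographically least accepting string of length 3.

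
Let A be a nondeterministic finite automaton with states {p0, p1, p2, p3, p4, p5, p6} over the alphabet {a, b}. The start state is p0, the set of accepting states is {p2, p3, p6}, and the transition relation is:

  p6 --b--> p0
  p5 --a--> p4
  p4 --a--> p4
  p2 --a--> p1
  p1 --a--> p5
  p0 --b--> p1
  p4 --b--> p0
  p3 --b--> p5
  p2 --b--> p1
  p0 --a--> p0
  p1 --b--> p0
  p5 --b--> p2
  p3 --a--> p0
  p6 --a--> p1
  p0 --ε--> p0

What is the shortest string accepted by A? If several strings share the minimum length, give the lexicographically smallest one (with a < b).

bab

A breadth-first search from p0 reaches an accepting state first via the path p0 → p1 → p5 → p2 on input bab.
No string of length < 3 is accepted (BFS exhausts all shorter strings without reaching an accepting state), and bab is the lexicographically least accepting string of length 3.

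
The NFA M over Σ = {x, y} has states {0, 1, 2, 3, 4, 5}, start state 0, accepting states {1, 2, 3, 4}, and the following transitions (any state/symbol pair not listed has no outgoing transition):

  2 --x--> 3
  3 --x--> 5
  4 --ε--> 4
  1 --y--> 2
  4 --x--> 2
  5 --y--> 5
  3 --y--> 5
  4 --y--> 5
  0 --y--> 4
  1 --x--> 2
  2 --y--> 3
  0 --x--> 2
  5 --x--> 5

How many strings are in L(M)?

7

The useful subgraph on states {0, 2, 3, 4} is acyclic, so L(M) is finite; the longest accepting path visits 4 useful states, giving maximum string length 3.
Counting accepting paths from 0 by length: 2 of length 1, 3 of length 2, 2 of length 3. Total 7.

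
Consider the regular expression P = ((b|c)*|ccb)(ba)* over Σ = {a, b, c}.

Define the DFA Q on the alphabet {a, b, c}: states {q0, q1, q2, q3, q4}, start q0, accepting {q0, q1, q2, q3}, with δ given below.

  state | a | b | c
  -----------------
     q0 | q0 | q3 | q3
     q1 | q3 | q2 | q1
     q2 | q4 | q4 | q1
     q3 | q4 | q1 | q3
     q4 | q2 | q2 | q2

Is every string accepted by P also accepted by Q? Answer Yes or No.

No

The string ba is in L(P) but not in L(Q).
So L(P) ⊄ L(Q).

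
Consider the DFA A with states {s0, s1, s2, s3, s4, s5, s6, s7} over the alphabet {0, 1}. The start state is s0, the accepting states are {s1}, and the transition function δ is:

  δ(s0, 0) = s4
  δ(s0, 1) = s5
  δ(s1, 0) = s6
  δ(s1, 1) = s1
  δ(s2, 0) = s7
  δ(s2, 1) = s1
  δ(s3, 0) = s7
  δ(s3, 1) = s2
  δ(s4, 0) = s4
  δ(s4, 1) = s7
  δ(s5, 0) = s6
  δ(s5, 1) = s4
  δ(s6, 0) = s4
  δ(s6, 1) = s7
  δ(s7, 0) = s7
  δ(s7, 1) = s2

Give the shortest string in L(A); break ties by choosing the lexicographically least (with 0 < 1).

0111

A breadth-first search from s0 reaches an accepting state first via the path s0 → s4 → s7 → s2 → s1 on input 0111.
No string of length < 4 is accepted (BFS exhausts all shorter strings without reaching an accepting state), and 0111 is the lexicographically least accepting string of length 4.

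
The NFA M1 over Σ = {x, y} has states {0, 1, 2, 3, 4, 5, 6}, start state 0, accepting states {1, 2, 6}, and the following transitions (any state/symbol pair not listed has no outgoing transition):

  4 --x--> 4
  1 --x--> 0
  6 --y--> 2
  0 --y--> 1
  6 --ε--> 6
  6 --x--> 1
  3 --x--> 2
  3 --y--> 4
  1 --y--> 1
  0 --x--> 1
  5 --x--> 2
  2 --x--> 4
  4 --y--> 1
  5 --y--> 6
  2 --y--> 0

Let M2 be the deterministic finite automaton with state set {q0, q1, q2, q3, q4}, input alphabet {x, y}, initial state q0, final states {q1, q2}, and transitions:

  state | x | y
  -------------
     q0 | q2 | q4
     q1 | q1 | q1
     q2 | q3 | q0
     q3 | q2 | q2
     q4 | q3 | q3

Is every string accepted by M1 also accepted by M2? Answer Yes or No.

The string y is in L(M1) but not in L(M2).
So L(M1) ⊄ L(M2).

No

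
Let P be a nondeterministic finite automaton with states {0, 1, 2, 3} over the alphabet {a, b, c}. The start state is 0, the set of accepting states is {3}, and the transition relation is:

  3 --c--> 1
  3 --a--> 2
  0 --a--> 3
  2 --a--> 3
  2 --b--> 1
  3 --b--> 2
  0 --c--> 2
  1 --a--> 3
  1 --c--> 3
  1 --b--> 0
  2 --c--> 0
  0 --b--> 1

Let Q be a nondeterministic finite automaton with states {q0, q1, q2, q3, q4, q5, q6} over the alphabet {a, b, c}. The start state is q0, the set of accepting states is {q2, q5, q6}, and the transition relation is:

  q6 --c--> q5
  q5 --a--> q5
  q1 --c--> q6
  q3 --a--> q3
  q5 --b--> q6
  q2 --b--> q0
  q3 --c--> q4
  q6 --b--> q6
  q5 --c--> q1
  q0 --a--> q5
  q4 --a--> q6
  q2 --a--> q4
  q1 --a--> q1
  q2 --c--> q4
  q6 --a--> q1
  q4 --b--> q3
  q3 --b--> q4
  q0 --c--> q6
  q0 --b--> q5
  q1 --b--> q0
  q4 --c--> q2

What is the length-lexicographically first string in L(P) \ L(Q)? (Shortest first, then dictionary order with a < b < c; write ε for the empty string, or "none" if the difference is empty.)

The string bc is accepted by P but not by Q.
No shorter string lies in the difference, and bc is the lexicographically first length-2 string in L(P) \ L(Q).

bc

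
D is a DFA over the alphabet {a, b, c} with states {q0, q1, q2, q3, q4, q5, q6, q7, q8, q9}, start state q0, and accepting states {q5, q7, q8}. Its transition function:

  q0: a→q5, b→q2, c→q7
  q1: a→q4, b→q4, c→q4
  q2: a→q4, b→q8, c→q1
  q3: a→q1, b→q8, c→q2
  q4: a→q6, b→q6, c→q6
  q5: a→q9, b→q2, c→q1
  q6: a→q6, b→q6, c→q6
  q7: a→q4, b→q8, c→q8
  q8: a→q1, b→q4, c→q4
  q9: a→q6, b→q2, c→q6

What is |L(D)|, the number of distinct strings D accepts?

7

The useful subgraph on states {q0, q2, q5, q7, q8, q9} is acyclic, so L(D) is finite; the longest accepting path visits 5 useful states, giving maximum string length 4.
Counting accepting paths from q0 by length: 2 of length 1, 3 of length 2, 1 of length 3, 1 of length 4. Total 7.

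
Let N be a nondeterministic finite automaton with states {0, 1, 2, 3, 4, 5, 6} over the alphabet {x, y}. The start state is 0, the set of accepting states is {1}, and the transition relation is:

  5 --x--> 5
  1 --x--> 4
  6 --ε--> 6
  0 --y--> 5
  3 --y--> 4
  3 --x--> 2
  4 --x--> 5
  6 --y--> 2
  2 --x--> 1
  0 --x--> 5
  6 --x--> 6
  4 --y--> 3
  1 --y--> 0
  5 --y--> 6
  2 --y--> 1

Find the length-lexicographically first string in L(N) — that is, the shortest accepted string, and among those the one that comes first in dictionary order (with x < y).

A breadth-first search from 0 reaches an accepting state first via the path 0 → 5 → 6 → 2 → 1 on input xyyx.
No string of length < 4 is accepted (BFS exhausts all shorter strings without reaching an accepting state), and xyyx is the lexicographically least accepting string of length 4.

xyyx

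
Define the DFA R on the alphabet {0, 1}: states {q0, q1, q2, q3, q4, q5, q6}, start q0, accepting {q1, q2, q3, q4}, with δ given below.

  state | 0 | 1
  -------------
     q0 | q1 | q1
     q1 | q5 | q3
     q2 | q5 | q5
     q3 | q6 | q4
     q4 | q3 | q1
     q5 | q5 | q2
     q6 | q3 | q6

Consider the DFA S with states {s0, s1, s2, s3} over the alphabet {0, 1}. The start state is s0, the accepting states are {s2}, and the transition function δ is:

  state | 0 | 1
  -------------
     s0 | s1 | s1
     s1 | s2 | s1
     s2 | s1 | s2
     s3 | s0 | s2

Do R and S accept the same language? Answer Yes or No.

No

The string 0 is accepted by R but rejected by S.
So L(R) ≠ L(S).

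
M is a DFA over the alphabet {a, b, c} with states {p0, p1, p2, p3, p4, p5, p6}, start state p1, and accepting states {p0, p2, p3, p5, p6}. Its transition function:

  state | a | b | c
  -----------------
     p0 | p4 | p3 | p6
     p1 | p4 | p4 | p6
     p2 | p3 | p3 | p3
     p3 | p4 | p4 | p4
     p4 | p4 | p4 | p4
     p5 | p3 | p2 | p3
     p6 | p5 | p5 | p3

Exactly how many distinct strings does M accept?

16

The useful subgraph on states {p1, p2, p3, p5, p6} is acyclic, so L(M) is finite; the longest accepting path visits 5 useful states, giving maximum string length 4.
Counting accepting paths from p1 by length: 1 of length 1, 3 of length 2, 6 of length 3, 6 of length 4. Total 16.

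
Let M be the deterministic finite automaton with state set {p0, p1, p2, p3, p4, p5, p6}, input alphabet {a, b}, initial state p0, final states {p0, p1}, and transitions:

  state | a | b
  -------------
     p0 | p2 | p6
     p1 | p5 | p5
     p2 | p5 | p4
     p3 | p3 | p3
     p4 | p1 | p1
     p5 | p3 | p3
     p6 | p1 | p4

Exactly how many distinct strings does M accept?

6

The useful subgraph on states {p0, p1, p2, p4, p6} is acyclic, so L(M) is finite; the longest accepting path visits 4 useful states, giving maximum string length 3.
Counting accepting paths from p0 by length: 1 of length 0, 1 of length 2, 4 of length 3. Total 6.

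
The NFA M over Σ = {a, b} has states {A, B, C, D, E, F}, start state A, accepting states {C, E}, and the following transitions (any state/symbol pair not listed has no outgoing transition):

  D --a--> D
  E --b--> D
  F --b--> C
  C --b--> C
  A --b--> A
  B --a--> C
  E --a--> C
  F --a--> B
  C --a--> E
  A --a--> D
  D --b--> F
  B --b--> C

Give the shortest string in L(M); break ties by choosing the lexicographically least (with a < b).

abb

A breadth-first search from A reaches an accepting state first via the path A → D → F → C on input abb.
No string of length < 3 is accepted (BFS exhausts all shorter strings without reaching an accepting state), and abb is the lexicographically least accepting string of length 3.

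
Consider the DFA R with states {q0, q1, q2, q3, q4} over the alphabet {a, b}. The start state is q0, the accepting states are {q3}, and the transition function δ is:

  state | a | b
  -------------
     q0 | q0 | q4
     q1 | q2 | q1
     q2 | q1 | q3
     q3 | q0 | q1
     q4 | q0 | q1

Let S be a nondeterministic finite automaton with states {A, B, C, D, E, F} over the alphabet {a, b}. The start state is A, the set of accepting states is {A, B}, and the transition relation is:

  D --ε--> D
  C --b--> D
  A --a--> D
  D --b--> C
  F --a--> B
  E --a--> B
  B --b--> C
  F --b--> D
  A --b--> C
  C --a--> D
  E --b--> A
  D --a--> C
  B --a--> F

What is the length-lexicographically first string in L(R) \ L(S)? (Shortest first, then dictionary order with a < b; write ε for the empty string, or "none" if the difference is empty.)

The string bbab is accepted by R but not by S.
No shorter string lies in the difference, and bbab is the lexicographically first length-4 string in L(R) \ L(S).

bbab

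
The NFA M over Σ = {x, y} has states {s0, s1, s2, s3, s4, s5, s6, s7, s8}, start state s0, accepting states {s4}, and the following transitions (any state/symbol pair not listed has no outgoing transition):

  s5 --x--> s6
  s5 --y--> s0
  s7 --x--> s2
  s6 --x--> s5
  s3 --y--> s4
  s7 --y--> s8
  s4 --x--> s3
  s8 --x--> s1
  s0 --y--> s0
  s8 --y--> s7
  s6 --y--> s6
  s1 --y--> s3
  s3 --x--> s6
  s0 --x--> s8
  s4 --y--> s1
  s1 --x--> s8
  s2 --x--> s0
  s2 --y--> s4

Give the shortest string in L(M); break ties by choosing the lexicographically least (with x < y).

xxyy

A breadth-first search from s0 reaches an accepting state first via the path s0 → s8 → s1 → s3 → s4 on input xxyy.
No string of length < 4 is accepted (BFS exhausts all shorter strings without reaching an accepting state), and xxyy is the lexicographically least accepting string of length 4.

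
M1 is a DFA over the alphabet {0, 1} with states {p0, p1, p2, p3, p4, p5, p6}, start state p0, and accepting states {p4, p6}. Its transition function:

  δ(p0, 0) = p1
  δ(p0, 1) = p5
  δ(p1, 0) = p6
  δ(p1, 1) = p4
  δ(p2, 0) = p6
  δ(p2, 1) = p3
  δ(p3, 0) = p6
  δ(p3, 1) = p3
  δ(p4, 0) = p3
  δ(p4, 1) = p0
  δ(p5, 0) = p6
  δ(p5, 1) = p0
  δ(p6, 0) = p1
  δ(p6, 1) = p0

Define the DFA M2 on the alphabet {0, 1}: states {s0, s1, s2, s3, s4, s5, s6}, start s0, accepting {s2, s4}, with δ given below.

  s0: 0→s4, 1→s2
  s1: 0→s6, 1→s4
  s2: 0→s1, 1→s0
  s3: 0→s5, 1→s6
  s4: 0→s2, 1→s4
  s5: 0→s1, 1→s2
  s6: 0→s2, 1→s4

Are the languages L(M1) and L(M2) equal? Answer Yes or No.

No

The string 10 is accepted by M1 but rejected by M2.
So L(M1) ≠ L(M2).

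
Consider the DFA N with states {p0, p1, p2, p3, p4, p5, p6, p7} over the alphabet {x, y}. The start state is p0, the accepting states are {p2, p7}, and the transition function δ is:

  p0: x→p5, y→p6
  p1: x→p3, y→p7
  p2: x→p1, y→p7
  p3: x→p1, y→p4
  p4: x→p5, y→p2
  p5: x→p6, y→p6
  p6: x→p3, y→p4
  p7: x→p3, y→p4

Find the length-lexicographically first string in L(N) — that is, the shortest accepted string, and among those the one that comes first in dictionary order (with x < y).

yyy

A breadth-first search from p0 reaches an accepting state first via the path p0 → p6 → p4 → p2 on input yyy.
No string of length < 3 is accepted (BFS exhausts all shorter strings without reaching an accepting state), and yyy is the lexicographically least accepting string of length 3.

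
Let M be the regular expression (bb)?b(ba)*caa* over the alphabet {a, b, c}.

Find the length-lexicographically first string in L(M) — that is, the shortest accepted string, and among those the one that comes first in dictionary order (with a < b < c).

bca

By inspection of the expression, no string of length less than 3 matches, and bca is the lexicographically first match of length 3.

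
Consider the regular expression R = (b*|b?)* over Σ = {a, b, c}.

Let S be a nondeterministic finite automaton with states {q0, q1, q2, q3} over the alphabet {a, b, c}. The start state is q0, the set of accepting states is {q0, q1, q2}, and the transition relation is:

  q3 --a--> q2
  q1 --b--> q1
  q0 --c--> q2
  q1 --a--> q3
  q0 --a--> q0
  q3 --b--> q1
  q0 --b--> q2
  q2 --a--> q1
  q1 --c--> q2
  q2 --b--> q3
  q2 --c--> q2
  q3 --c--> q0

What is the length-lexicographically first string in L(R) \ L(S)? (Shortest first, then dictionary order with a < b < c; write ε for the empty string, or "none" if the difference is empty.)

The string bb is accepted by R but not by S.
No shorter string lies in the difference, and bb is the lexicographically first length-2 string in L(R) \ L(S).

bb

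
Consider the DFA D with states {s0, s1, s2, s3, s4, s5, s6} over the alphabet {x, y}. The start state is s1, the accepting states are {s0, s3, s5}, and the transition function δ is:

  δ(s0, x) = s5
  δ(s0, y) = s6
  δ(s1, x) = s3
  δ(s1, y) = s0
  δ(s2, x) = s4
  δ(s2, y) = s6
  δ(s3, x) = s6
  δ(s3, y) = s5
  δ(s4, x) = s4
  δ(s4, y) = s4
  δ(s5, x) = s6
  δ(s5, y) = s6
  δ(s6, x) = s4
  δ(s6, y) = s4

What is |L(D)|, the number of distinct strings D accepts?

The useful subgraph on states {s0, s1, s3, s5} is acyclic, so L(D) is finite; the longest accepting path visits 3 useful states, giving maximum string length 2.
Counting accepting paths from s1 by length: 2 of length 1, 2 of length 2. Total 4.

4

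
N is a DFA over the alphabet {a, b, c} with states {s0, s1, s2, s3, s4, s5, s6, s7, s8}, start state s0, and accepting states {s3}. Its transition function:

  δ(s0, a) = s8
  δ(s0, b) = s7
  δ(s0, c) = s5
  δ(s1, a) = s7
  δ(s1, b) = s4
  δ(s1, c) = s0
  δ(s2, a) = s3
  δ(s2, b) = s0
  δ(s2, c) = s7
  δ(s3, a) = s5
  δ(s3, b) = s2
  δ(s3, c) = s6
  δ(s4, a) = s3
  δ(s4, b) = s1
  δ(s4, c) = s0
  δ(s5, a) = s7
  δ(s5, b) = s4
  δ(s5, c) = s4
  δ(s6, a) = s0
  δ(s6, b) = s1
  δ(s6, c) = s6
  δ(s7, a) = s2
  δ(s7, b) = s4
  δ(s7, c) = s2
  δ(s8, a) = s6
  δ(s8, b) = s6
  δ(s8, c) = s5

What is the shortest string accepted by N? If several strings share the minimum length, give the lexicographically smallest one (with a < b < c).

A breadth-first search from s0 reaches an accepting state first via the path s0 → s7 → s2 → s3 on input baa.
No string of length < 3 is accepted (BFS exhausts all shorter strings without reaching an accepting state), and baa is the lexicographically least accepting string of length 3.

baa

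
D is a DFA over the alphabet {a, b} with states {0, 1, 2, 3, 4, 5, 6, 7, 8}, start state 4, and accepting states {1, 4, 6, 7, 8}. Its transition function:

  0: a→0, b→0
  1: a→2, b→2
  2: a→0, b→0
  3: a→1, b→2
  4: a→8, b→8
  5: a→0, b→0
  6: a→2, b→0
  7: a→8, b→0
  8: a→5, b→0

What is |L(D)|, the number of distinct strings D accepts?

The useful subgraph on states {4, 8} is acyclic, so L(D) is finite; the longest accepting path visits 2 useful states, giving maximum string length 1.
Counting accepting paths from 4 by length: 1 of length 0, 2 of length 1. Total 3.

3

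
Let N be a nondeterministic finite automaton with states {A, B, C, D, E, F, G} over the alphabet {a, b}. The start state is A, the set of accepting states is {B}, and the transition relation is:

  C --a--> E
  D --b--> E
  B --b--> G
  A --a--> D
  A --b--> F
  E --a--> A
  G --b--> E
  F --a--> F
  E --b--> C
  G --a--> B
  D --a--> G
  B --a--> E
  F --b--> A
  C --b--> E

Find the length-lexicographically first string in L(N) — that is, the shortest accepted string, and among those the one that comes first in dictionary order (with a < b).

A breadth-first search from A reaches an accepting state first via the path A → D → G → B on input aaa.
No string of length < 3 is accepted (BFS exhausts all shorter strings without reaching an accepting state), and aaa is the lexicographically least accepting string of length 3.

aaa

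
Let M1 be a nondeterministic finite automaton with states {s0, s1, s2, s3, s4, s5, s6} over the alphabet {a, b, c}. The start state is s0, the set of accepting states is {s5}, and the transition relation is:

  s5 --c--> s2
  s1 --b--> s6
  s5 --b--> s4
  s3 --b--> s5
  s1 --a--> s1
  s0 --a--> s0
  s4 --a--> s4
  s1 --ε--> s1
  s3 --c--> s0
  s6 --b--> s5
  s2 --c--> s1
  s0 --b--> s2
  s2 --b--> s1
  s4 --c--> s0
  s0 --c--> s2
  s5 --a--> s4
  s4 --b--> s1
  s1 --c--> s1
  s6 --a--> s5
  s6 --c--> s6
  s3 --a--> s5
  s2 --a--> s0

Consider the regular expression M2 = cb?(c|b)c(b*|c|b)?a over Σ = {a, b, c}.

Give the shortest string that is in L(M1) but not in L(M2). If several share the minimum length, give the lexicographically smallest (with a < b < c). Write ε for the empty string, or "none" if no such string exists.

bbba

The string bbba is accepted by M1 but not by M2.
No shorter string lies in the difference, and bbba is the lexicographically first length-4 string in L(M1) \ L(M2).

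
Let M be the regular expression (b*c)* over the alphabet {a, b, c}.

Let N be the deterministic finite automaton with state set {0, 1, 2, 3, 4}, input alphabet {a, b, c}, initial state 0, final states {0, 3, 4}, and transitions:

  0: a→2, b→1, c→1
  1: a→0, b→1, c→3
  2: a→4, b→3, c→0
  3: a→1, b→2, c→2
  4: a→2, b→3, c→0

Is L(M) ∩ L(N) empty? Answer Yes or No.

The empty string ε is accepted by both M and N.
Hence L(M) ∩ L(N) ≠ ∅.

No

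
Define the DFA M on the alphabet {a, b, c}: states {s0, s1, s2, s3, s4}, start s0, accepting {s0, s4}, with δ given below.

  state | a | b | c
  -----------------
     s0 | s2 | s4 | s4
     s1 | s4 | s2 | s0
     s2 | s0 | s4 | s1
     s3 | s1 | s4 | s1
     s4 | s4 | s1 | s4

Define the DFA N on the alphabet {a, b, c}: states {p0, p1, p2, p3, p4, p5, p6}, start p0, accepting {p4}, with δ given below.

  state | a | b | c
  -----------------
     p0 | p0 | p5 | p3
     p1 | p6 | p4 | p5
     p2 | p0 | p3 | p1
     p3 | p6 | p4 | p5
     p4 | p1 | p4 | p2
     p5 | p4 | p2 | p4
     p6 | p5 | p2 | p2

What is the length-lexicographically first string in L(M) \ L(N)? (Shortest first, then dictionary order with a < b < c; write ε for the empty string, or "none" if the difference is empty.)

ε

The empty string ε is accepted by M but not by N.
Since ε is the unique shortest string, it is the required witness.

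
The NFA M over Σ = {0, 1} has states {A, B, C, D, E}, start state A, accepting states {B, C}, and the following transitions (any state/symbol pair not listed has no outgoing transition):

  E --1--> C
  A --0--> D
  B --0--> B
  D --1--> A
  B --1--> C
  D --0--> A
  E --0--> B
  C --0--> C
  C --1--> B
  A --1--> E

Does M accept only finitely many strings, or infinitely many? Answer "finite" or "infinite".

State A is reachable from the start and can reach an accepting state, and it lies on the cycle A → D → A.
Traversing that cycle any number of times yields accepted strings of unbounded length, so the language is infinite.

infinite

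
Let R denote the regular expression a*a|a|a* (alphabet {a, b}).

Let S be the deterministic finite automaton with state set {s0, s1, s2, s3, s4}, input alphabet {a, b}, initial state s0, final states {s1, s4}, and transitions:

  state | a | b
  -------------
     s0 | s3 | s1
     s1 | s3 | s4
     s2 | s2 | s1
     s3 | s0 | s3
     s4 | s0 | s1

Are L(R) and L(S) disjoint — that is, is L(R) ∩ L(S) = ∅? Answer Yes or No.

Converting the expression R to a DFA (subset construction, then merging equivalent states) gives the minimal DFA with states {r0, r1}, start state r0, accepting states {r0} and transitions r0: a→r0, b→r1; r1: a→r1, b→r1.
Exploring the product automaton R × S from the start pair (r0, s0), following both machines on each input symbol, reaches 6 state pairs: (r0, s0), (r0, s3), (r1, s1), (r1, s3), (r1, s4), (r1, s0).
R accepts in {r0} and S accepts in {s1, s4}; no reachable pair has both components accepting, so no string drives both machines to acceptance simultaneously and L(R) ∩ L(S) = ∅.
So no string is accepted by both, and the intersection is empty.

Yes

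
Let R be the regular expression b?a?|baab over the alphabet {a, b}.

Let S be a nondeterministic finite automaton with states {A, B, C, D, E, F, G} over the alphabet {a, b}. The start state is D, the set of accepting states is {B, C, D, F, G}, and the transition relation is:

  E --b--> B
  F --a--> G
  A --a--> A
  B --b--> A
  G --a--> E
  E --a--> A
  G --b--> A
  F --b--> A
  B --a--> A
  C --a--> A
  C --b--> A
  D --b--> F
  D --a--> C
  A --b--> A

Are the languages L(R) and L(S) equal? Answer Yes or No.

Converting the expression R to a DFA (subset construction, then merging equivalent states) gives the minimal DFA with states {r0, r1, r2, r3, r4, r5}, start state r0, accepting states {r0, r1, r2, r4} and transitions r0: a→r1, b→r2; r1: a→r3, b→r3; r2: a→r4, b→r3; r3: a→r3, b→r3; r4: a→r5, b→r3; r5: a→r3, b→r1.
Exploring the product automaton R × S from the start pair (r0, D), following both machines on each input symbol, reaches 7 state pairs: (r0, D), (r1, C), (r2, F), (r3, A), (r4, G), (r5, E), (r1, B).
R accepts in {r0, r1, r2, r4} and S accepts in {B, C, D, F, G}. In every reachable pair the two components are either both accepting — (r0, D), (r1, C), (r2, F), (r4, G), (r1, B) — or both non-accepting, so no string is accepted by exactly one of the machines: L(R) \ L(S) and L(S) \ L(R) are both empty.
Hence every string is accepted by R iff it is accepted by S, and the two languages coincide.

Yes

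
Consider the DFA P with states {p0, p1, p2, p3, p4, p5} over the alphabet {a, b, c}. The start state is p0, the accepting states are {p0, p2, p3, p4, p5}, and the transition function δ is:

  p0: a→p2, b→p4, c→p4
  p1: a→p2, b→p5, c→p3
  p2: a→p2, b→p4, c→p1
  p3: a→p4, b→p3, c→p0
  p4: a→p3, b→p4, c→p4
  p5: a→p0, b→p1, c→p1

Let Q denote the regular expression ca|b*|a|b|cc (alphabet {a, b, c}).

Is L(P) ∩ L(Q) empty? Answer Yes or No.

No

The empty string ε is accepted by both P and Q.
Hence L(P) ∩ L(Q) ≠ ∅.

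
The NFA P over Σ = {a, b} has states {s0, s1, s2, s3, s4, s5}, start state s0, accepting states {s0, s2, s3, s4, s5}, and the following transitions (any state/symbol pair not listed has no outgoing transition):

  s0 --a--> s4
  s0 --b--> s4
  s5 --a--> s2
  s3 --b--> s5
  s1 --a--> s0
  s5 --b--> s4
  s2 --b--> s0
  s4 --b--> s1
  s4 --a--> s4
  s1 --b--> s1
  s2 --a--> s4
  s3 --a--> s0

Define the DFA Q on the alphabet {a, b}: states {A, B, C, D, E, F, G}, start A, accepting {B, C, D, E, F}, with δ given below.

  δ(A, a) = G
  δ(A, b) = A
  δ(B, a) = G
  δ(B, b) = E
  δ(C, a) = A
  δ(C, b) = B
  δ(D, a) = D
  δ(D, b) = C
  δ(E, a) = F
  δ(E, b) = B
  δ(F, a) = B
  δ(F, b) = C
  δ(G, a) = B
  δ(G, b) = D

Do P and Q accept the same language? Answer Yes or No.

The empty string ε is accepted by P but rejected by Q.
So L(P) ≠ L(Q).

No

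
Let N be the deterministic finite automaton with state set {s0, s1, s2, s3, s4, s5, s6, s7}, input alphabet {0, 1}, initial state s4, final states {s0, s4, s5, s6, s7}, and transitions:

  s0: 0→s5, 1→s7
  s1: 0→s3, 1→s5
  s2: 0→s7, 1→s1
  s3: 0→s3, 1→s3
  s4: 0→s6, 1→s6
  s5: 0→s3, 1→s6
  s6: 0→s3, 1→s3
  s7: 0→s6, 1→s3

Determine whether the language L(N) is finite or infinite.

finite

The useful states (reachable from s4 and able to reach an accepting state) are {s4, s6}.
Restricted to these states the transition graph has no cycle, so every accepting path has bounded length and L is finite.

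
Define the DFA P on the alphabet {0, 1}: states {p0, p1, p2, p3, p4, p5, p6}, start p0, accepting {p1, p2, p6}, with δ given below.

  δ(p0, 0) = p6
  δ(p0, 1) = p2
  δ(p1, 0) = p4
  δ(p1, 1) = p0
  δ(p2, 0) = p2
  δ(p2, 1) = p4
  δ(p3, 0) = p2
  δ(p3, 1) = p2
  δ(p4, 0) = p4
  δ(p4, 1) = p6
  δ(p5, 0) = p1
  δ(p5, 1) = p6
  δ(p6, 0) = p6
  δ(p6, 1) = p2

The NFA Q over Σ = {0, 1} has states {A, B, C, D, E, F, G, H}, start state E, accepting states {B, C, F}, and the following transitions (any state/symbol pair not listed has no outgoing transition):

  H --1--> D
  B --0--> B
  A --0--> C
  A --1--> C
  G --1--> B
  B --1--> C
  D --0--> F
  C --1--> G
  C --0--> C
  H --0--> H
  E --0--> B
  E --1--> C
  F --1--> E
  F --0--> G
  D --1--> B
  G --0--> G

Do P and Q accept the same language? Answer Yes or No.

Yes

Exploring the product automaton P × Q from the start pair (p0, E), following both machines on each input symbol, reaches 4 state pairs: (p0, E), (p6, B), (p2, C), (p4, G).
P accepts in {p1, p2, p6} and Q accepts in {B, C, F}. In every reachable pair the two components are either both accepting — (p6, B), (p2, C) — or both non-accepting, so no string is accepted by exactly one of the machines: L(P) \ L(Q) and L(Q) \ L(P) are both empty.
Hence every string is accepted by P iff it is accepted by Q, and the two languages coincide.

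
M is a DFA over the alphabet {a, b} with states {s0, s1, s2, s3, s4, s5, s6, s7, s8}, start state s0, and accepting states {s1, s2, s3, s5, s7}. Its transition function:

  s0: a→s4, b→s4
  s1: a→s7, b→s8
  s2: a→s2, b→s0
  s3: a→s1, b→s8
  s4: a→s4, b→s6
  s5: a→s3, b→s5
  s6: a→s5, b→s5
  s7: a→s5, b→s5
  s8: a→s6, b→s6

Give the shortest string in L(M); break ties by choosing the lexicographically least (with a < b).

A breadth-first search from s0 reaches an accepting state first via the path s0 → s4 → s6 → s5 on input aba.
No string of length < 3 is accepted (BFS exhausts all shorter strings without reaching an accepting state), and aba is the lexicographically least accepting string of length 3.

aba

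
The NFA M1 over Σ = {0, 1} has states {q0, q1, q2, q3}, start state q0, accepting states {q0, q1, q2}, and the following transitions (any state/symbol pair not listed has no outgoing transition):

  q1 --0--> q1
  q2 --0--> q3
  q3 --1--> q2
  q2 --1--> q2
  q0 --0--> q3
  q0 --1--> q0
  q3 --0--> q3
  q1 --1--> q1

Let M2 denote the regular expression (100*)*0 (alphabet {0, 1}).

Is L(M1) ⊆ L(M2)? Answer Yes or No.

The empty string ε is in L(M1) but not in L(M2).
So L(M1) ⊄ L(M2).

No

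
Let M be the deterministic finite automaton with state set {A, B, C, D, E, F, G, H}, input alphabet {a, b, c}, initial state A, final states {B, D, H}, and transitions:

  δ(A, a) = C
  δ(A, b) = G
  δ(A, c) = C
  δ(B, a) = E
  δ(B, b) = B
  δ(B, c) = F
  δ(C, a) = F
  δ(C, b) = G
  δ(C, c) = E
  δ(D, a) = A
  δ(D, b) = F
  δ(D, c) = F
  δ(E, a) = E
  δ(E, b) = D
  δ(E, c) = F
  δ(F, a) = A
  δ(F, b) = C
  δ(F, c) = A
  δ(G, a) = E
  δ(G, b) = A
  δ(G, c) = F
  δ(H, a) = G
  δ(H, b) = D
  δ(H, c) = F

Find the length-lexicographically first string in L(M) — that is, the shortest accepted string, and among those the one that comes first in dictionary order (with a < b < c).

acb

A breadth-first search from A reaches an accepting state first via the path A → C → E → D on input acb.
No string of length < 3 is accepted (BFS exhausts all shorter strings without reaching an accepting state), and acb is the lexicographically least accepting string of length 3.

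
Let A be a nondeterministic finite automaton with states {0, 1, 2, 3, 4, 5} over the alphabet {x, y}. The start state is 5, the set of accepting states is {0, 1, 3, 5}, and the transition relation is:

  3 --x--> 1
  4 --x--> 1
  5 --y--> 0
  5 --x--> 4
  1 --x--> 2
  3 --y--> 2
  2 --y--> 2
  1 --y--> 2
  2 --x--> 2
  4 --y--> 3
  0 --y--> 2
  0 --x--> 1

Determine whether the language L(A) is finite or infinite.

finite

The useful states (reachable from 5 and able to reach an accepting state) are {0, 1, 3, 4, 5}.
Restricted to these states the transition graph has no cycle, so every accepting path has bounded length and L is finite.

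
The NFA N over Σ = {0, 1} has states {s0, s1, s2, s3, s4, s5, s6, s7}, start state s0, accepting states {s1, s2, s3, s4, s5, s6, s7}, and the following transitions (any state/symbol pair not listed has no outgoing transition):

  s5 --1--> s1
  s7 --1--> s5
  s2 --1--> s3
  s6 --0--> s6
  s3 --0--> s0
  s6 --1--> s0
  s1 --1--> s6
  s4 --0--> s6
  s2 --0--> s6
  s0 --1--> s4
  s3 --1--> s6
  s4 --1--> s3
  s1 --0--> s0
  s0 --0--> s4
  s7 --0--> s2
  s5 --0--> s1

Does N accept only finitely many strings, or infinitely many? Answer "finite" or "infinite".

infinite

State s0 is reachable from the start and can reach an accepting state, and it lies on the cycle s0 → s4 → s3 → s0.
Traversing that cycle any number of times yields accepted strings of unbounded length, so the language is infinite.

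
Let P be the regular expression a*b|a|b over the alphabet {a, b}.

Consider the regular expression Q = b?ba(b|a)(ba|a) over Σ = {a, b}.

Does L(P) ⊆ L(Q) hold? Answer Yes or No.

The string a is in L(P) but not in L(Q).
So L(P) ⊄ L(Q).

No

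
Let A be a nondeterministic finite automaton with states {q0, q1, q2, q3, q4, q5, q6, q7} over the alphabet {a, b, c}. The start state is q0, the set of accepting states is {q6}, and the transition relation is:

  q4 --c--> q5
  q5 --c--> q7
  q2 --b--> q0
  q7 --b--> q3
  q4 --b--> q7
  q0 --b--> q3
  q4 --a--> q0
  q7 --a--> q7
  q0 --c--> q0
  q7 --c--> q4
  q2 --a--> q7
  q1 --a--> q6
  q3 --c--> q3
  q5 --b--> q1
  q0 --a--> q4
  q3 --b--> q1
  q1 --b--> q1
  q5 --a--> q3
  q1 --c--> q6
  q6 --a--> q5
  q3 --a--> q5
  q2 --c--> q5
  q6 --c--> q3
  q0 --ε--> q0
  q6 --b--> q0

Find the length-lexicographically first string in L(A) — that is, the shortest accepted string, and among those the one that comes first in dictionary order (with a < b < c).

A breadth-first search from q0 reaches an accepting state first via the path q0 → q3 → q1 → q6 on input bba.
No string of length < 3 is accepted (BFS exhausts all shorter strings without reaching an accepting state), and bba is the lexicographically least accepting string of length 3.

bba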